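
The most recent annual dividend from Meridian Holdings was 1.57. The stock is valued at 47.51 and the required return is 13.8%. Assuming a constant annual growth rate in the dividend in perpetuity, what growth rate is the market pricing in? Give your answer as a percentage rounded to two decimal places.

P = D₀(1+g)/(r−g) ⇒ P(r−g) = D₀(1+g) ⇒ g(P+D₀) = P·r − D₀
g = (P·r − D₀)/(P + D₀) = (47.51×0.138 − 1.57) / (47.51 + 1.57) = 0.101597

10.16%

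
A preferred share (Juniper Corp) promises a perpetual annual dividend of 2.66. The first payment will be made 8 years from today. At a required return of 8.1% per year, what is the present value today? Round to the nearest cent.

Value at end of year 7: C / r = 2.66 / 0.081 = 32.8395
Discount to today: PV = 32.8395 / (1 + 0.081)^7 = 32.8395 / 1.724963 = 19.04

19.04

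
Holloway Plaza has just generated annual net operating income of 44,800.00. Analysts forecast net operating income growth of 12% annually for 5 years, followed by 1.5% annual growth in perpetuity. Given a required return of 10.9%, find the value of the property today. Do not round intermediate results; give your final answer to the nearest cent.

738970.57

D_1 = 50176.00000
D_2 = 56197.12000
D_3 = 62940.77440
D_4 = 70493.66733
D_5 = 78952.90741
Terminal value at year 5: TV = D_5×(1+g_2)/(r−g_2) = 80137.20102/0.094 = 852523.41509
P_0 = D_1/(1+r)^1 + D_2/(1+r)^2 + D_3/(1+r)^3 + D_4/(1+r)^4 + D_5/(1+r)^5 + TV/(1+r)^5
    = 45244.36429 + 45693.13617 + 46146.35934 + 46604.07796 + 47066.33662 + 508216.29439 = 738970.56877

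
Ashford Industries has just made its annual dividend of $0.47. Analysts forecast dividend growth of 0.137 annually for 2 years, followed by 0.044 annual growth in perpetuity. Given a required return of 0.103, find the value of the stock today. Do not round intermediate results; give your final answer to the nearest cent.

$9.82

D_1 = 0.53439
D_2 = 0.60760
Terminal value at year 2: TV = D_2×(1+g_2)/(r−g_2) = 0.63434/0.059 = 10.75146
P_0 = D_1/(1+r)^1 + D_2/(1+r)^2 + TV/(1+r)^2
    = 0.48449 + 0.49942 + 8.83723 = 9.82114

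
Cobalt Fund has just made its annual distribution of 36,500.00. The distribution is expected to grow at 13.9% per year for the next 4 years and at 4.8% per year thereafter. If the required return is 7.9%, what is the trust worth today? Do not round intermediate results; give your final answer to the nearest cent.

1699607.94

D_1 = 41573.50000
D_2 = 47352.21650
D_3 = 53934.17459
D_4 = 61431.02486
Terminal value at year 4: TV = D_4×(1+g_2)/(r−g_2) = 64379.71406/0.031 = 2076764.96953
P_0 = D_1/(1+r)^1 + D_2/(1+r)^2 + D_3/(1+r)^3 + D_4/(1+r)^4 + TV/(1+r)^4
    = 38529.65709 + 40672.17741 + 42933.83695 + 45321.26069 + 1532151.00663 = 1699607.93877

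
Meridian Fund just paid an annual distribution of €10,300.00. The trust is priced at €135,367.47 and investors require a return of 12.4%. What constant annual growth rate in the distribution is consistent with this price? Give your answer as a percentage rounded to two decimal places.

4.45%

P = D₀(1+g)/(r−g) ⇒ P(r−g) = D₀(1+g) ⇒ g(P+D₀) = P·r − D₀
g = (P·r − D₀)/(P + D₀) = (€135,367.47×0.124 − €10,300.00) / (€135,367.47 + €10,300.00) = 0.044523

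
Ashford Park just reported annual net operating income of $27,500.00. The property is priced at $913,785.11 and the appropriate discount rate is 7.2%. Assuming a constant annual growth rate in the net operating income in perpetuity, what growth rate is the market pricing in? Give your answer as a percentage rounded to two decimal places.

P = D₀(1+g)/(r−g) ⇒ P(r−g) = D₀(1+g) ⇒ g(P+D₀) = P·r − D₀
g = (P·r − D₀)/(P + D₀) = ($913,785.11×0.072 − $27,500.00) / ($913,785.11 + $27,500.00) = 0.040681

4.07%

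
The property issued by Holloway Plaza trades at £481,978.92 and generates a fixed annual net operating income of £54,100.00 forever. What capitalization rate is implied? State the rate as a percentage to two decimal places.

P = C/r ⇒ r = C/P = £54,100.00/£481,978.92 = 0.112246

11.22%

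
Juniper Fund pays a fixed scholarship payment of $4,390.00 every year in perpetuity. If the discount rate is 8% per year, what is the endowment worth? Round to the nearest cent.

$54875.00

Level perpetuity: PV = C / r = $4,390.00 / 0.08 = $54,875.00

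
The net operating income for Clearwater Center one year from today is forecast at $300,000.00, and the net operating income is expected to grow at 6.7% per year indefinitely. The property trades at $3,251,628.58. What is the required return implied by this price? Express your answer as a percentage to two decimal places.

15.93%

P = D₁/(r − g) ⇒ r = D₁/P + g = $300,000.0000/$3,251,628.58 + 0.067 = 0.092261 + 0.067 = 0.159261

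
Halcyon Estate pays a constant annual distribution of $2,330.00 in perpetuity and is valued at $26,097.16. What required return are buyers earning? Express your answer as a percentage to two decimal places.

P = C/r ⇒ r = C/P = $2,330.00/$26,097.16 = 0.089282

8.93%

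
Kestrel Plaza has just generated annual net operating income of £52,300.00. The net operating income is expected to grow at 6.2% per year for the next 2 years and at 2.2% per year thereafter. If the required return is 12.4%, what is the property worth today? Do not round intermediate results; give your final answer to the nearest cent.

£563913.77

D_1 = 55542.60000
D_2 = 58986.24120
Terminal value at year 2: TV = D_2×(1+g_2)/(r−g_2) = 60283.93851/0.102 = 591019.00496
P_0 = D_1/(1+r)^1 + D_2/(1+r)^2 + TV/(1+r)^2
    = 49415.12456 + 46689.37925 + 467809.27053 = 563913.77434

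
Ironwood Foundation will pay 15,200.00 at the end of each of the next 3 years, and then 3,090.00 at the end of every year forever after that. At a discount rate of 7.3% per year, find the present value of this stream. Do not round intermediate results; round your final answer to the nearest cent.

PV of 3-year annuity: 15,200.00 × [1 − (1+0.073)^−3] / 0.073 = 39671.97042
Perpetuity value at year 3: 3,090.00 / 0.073 = 42328.76712
PV of perpetuity: 42328.76712 / (1+0.073)^3 = 34263.87314
Total PV = 39671.97042 + 34263.87314 = 73935.84355

73935.84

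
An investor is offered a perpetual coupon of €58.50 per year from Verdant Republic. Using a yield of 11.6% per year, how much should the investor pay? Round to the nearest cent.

Level perpetuity: PV = C / r = €58.50 / 0.116 = €504.31

€504.31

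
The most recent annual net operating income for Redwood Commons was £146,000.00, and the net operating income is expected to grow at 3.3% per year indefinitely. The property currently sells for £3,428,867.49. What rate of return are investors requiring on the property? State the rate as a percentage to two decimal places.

D₁ = £146,000.00 × 1.033 = £150,818.0000
P = D₁/(r − g) ⇒ r = D₁/P + g = £150,818.0000/£3,428,867.49 + 0.033 = 0.043985 + 0.033 = 0.076985

7.70%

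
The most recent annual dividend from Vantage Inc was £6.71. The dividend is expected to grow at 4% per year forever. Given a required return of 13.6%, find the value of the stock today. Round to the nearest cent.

D₁ = D₀ × (1 + g) = £6.71 × 1.04 = £6.9784
Growing perpetuity: P = D₁ / (r − g) = £6.9784 / (0.136 − 0.04) = £72.69

£72.69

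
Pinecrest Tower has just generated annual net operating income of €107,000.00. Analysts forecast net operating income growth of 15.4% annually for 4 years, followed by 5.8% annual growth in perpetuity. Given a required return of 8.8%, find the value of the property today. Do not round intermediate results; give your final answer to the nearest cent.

€5272873.22

D_1 = 123478.00000
D_2 = 142493.61200
D_3 = 164437.62825
D_4 = 189761.02300
Terminal value at year 4: TV = D_4×(1+g_2)/(r−g_2) = 200767.16233/0.03 = 6692238.74440
P_0 = D_1/(1+r)^1 + D_2/(1+r)^2 + D_3/(1+r)^3 + D_4/(1+r)^4 + TV/(1+r)^4
    = 113490.80882 + 120375.36156 + 127677.54342 + 135422.68852 + 4775906.81520 = 5272873.21753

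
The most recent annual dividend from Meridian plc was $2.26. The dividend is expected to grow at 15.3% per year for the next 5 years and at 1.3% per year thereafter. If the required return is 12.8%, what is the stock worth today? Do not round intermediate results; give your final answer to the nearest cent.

D_1 = 2.60578
D_2 = 3.00446
D_3 = 3.46415
D_4 = 3.99416
D_5 = 4.60527
Terminal value at year 5: TV = D_5×(1+g_2)/(r−g_2) = 4.66514/0.115 = 40.56641
P_0 = D_1/(1+r)^1 + D_2/(1+r)^2 + D_3/(1+r)^3 + D_4/(1+r)^4 + D_5/(1+r)^5 + TV/(1+r)^5
    = 2.31009 + 2.36129 + 2.41362 + 2.46711 + 2.52179 + 22.21371 = 34.28761

$34.29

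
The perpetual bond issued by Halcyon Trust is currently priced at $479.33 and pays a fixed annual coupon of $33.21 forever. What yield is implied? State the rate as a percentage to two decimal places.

P = C/r ⇒ r = C/P = $33.21/$479.33 = 0.069284

6.93%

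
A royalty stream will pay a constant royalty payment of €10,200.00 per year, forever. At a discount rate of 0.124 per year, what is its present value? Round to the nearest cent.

€82258.06

Level perpetuity: PV = C / r = €10,200.00 / 0.124 = €82,258.06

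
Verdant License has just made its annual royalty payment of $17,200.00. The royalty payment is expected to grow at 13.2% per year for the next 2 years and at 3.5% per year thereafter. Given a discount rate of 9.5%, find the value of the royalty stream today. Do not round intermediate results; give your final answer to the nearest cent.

$353252.92

D_1 = 19470.40000
D_2 = 22040.49280
Terminal value at year 2: TV = D_2×(1+g_2)/(r−g_2) = 22811.91005/0.06 = 380198.50080
P_0 = D_1/(1+r)^1 + D_2/(1+r)^2 + TV/(1+r)^2
    = 17781.18721 + 18382.01272 + 317089.71940 = 353252.91933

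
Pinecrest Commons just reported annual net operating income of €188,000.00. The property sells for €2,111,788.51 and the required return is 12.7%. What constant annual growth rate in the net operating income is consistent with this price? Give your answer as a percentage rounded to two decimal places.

3.49%

P = D₀(1+g)/(r−g) ⇒ P(r−g) = D₀(1+g) ⇒ g(P+D₀) = P·r − D₀
g = (P·r − D₀)/(P + D₀) = (€2,111,788.51×0.127 − €188,000.00) / (€2,111,788.51 + €188,000.00) = 0.034872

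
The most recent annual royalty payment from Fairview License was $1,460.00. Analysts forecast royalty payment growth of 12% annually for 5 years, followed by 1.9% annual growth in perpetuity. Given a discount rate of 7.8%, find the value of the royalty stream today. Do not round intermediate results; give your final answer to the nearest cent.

$38724.99

D_1 = 1635.20000
D_2 = 1831.42400
D_3 = 2051.19488
D_4 = 2297.33827
D_5 = 2573.01886
Terminal value at year 5: TV = D_5×(1+g_2)/(r−g_2) = 2621.90622/0.059 = 44439.08840
P_0 = D_1/(1+r)^1 + D_2/(1+r)^2 + D_3/(1+r)^3 + D_4/(1+r)^4 + D_5/(1+r)^5 + TV/(1+r)^5
    = 1516.88312 + 1575.98246 + 1637.38437 + 1701.17857 + 1767.45825 + 30526.10103 = 38724.98780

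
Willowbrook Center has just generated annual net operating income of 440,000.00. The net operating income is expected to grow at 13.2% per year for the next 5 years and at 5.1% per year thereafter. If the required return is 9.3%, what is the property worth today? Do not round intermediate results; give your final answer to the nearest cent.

15567115.23

D_1 = 498080.00000
D_2 = 563826.56000
D_3 = 638251.66592
D_4 = 722500.88582
D_5 = 817871.00275
Terminal value at year 5: TV = D_5×(1+g_2)/(r−g_2) = 859582.42389/0.042 = 20466248.18786
P_0 = D_1/(1+r)^1 + D_2/(1+r)^2 + D_3/(1+r)^3 + D_4/(1+r)^4 + D_5/(1+r)^5 + TV/(1+r)^5
    = 455699.90851 + 471960.01503 + 488800.30834 + 506241.49043 + 524305.00199 + 13120108.50207 = 15567115.22638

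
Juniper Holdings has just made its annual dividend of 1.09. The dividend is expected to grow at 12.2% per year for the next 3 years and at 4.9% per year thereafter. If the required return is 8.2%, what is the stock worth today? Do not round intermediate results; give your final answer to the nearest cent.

42.15

D_1 = 1.22298
D_2 = 1.37218
D_3 = 1.53959
Terminal value at year 3: TV = D_3×(1+g_2)/(r−g_2) = 1.61503/0.033 = 48.94030
P_0 = D_1/(1+r)^1 + D_2/(1+r)^2 + D_3/(1+r)^3 + TV/(1+r)^3
    = 1.13030 + 1.17208 + 1.21541 + 38.63535 = 42.15314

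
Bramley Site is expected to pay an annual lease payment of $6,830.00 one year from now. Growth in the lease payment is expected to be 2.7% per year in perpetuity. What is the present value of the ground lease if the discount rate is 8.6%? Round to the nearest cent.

$115762.71

Growing perpetuity: P = D₁ / (r − g) = $6,830.0000 / (0.086 − 0.027) = $115,762.71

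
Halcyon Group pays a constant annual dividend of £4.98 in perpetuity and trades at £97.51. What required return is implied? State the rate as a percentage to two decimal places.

5.11%

P = C/r ⇒ r = C/P = £4.98/£97.51 = 0.051072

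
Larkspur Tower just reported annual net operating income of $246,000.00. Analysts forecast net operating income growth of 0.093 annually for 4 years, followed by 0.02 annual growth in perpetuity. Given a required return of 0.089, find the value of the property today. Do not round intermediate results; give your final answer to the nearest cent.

$4683315.05

D_1 = 268878.00000
D_2 = 293883.65400
D_3 = 321214.83382
D_4 = 351087.81337
Terminal value at year 4: TV = D_4×(1+g_2)/(r−g_2) = 358109.56963/0.069 = 5189993.76282
P_0 = D_1/(1+r)^1 + D_2/(1+r)^2 + D_3/(1+r)^3 + D_4/(1+r)^4 + TV/(1+r)^4
    = 246903.58127 + 247810.48147 + 248720.71281 + 249634.28751 + 3690245.98933 = 4683315.05240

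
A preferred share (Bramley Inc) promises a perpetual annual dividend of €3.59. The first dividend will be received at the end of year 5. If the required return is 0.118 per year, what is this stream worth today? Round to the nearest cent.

€19.47

Value at end of year 4: C / r = €3.59 / 0.118 = €30.4237
Discount to today: PV = €30.4237 / (1 + 0.118)^4 = €30.4237 / 1.562310 = €19.47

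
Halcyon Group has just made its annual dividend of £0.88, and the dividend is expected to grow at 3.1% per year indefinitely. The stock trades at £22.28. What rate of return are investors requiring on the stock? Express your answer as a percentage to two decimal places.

7.17%

D₁ = £0.88 × 1.031 = £0.9073
P = D₁/(r − g) ⇒ r = D₁/P + g = £0.9073/£22.28 + 0.031 = 0.040722 + 0.031 = 0.071722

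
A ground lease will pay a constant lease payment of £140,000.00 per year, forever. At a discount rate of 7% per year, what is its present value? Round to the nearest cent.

Level perpetuity: PV = C / r = £140,000.00 / 0.07 = £2,000,000.00

£2000000.00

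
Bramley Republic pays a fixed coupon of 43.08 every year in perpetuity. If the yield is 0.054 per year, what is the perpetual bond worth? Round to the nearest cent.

Level perpetuity: PV = C / r = 43.08 / 0.054 = 797.78

797.78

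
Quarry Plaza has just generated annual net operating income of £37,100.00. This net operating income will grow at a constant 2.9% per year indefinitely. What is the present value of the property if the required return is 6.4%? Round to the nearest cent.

£1090740.00

D₁ = D₀ × (1 + g) = £37,100.00 × 1.029 = £38,175.9000
Growing perpetuity: P = D₁ / (r − g) = £38,175.9000 / (0.064 − 0.029) = £1,090,740.00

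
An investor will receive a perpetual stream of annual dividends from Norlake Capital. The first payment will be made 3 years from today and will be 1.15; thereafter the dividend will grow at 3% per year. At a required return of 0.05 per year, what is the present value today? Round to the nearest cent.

52.15

Value at end of year 2: C₁ / (r − g) = 1.15 / (0.05 − 0.03) = 57.5000
Discount to today: PV = 57.5000 / (1 + 0.05)^2 = 57.5000 / 1.102500 = 52.15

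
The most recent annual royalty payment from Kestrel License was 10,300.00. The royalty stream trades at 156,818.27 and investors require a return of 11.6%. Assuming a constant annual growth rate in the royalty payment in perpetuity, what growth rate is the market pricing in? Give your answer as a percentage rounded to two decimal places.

P = D₀(1+g)/(r−g) ⇒ P(r−g) = D₀(1+g) ⇒ g(P+D₀) = P·r − D₀
g = (P·r − D₀)/(P + D₀) = (156,818.27×0.116 − 10,300.00) / (156,818.27 + 10,300.00) = 0.047218

4.72%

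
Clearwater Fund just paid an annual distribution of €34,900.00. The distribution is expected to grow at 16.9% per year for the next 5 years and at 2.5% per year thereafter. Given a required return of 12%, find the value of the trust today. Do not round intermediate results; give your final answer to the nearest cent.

€665237.01

D_1 = 40798.10000
D_2 = 47692.97890
D_3 = 55753.09233
D_4 = 65175.36494
D_5 = 76190.00161
Terminal value at year 5: TV = D_5×(1+g_2)/(r−g_2) = 78094.75165/0.095 = 822050.01741
P_0 = D_1/(1+r)^1 + D_2/(1+r)^2 + D_3/(1+r)^3 + D_4/(1+r)^4 + D_5/(1+r)^5 + TV/(1+r)^5
    = 36426.87500 + 38020.55078 + 39683.94988 + 41420.12269 + 43232.25305 + 466453.25662 = 665237.00802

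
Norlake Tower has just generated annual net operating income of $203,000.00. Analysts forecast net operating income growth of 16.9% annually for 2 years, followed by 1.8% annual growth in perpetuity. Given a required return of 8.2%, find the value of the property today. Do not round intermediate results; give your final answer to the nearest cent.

$4225386.02

D_1 = 237307.00000
D_2 = 277411.88300
Terminal value at year 2: TV = D_2×(1+g_2)/(r−g_2) = 282405.29689/0.064 = 4412582.76397
P_0 = D_1/(1+r)^1 + D_2/(1+r)^2 + TV/(1+r)^2
    = 219322.55083 + 236957.54337 + 3769105.92417 = 4225386.01837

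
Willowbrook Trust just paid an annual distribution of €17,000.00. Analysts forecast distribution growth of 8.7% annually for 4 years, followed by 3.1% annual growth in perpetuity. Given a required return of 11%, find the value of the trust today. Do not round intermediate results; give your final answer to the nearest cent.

€268585.69

D_1 = 18479.00000
D_2 = 20086.67300
D_3 = 21834.21355
D_4 = 23733.79013
Terminal value at year 4: TV = D_4×(1+g_2)/(r−g_2) = 24469.53762/0.079 = 309740.98258
P_0 = D_1/(1+r)^1 + D_2/(1+r)^2 + D_3/(1+r)^3 + D_4/(1+r)^4 + TV/(1+r)^4
    = 16647.74775 + 16302.79442 + 15964.98877 + 15634.18269 + 204035.97919 = 268585.69281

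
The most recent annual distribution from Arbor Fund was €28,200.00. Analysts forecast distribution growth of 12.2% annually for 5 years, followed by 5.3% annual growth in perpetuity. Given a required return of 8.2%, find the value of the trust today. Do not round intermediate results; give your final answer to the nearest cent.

€1385173.19

D_1 = 31640.40000
D_2 = 35500.52880
D_3 = 39831.59331
D_4 = 44691.04770
D_5 = 50143.35552
Terminal value at year 5: TV = D_5×(1+g_2)/(r−g_2) = 52800.95336/0.029 = 1820722.52963
P_0 = D_1/(1+r)^1 + D_2/(1+r)^2 + D_3/(1+r)^3 + D_4/(1+r)^4 + D_5/(1+r)^5 + TV/(1+r)^5
    = 29242.51386 + 30323.56798 + 31444.58713 + 32607.04876 + 33812.48494 + 1227742.98779 = 1385173.19047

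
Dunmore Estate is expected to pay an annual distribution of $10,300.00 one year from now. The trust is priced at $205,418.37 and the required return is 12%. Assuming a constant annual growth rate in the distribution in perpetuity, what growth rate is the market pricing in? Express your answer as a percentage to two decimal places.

P = D₁/(r−g) ⇒ g = r − D₁/P = 0.12 − $10,300.00/$205,418.37 = 0.069858

6.99%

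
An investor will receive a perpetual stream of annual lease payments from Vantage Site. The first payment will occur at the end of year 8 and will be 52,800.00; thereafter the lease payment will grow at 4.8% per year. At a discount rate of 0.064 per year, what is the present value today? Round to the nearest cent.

Value at end of year 7: C₁ / (r − g) = 52,800.00 / (0.064 − 0.048) = 3,300,000.0000
Discount to today: PV = 3,300,000.0000 / (1 + 0.064)^7 = 3,300,000.0000 / 1.543801 = 2,137,580.82

2137580.82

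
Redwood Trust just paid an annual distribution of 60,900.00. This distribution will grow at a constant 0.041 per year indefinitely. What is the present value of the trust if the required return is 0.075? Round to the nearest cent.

1864614.71

D₁ = D₀ × (1 + g) = 60,900.00 × 1.041 = 63,396.9000
Growing perpetuity: P = D₁ / (r − g) = 63,396.9000 / (0.075 − 0.041) = 1,864,614.71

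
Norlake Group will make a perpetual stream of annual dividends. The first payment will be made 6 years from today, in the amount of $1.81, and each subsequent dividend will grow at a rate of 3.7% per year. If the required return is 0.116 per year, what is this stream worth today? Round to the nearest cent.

Value at end of year 5: C₁ / (r − g) = $1.81 / (0.116 − 0.037) = $22.9114
Discount to today: PV = $22.9114 / (1 + 0.116)^5 = $22.9114 / 1.731095 = $13.24

$13.24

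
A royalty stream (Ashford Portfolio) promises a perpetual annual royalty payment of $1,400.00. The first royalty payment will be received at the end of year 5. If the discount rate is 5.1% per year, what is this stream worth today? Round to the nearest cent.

$22498.16

Value at end of year 4: C / r = $1,400.00 / 0.051 = $27,450.9804
Discount to today: PV = $27,450.9804 / (1 + 0.051)^4 = $27,450.9804 / 1.220143 = $22,498.16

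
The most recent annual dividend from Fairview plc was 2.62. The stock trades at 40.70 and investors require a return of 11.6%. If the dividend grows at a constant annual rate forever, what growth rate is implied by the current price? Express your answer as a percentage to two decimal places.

4.85%

P = D₀(1+g)/(r−g) ⇒ P(r−g) = D₀(1+g) ⇒ g(P+D₀) = P·r − D₀
g = (P·r − D₀)/(P + D₀) = (40.70×0.116 − 2.62) / (40.70 + 2.62) = 0.048504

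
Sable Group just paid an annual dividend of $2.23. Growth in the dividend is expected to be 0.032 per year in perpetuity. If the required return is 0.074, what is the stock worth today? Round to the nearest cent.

$54.79

D₁ = D₀ × (1 + g) = $2.23 × 1.032 = $2.3014
Growing perpetuity: P = D₁ / (r − g) = $2.3014 / (0.074 − 0.032) = $54.79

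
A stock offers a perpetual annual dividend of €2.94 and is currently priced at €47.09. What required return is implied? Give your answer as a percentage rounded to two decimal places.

P = C/r ⇒ r = C/P = €2.94/€47.09 = 0.062434

6.24%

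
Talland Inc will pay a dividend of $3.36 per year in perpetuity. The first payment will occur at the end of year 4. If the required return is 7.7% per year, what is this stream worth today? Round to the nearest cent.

$34.93

Value at end of year 3: C / r = $3.36 / 0.077 = $43.6364
Discount to today: PV = $43.6364 / (1 + 0.077)^3 = $43.6364 / 1.249244 = $34.93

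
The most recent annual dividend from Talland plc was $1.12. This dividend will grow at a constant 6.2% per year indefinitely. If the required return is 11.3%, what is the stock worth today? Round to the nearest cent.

$23.32

D₁ = D₀ × (1 + g) = $1.12 × 1.062 = $1.1894
Growing perpetuity: P = D₁ / (r − g) = $1.1894 / (0.113 − 0.062) = $23.32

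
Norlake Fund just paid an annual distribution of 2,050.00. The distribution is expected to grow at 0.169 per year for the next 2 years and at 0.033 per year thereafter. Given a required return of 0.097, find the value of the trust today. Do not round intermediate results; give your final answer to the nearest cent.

D_1 = 2396.45000
D_2 = 2801.45005
Terminal value at year 2: TV = D_2×(1+g_2)/(r−g_2) = 2893.89790/0.064 = 45217.15471
P_0 = D_1/(1+r)^1 + D_2/(1+r)^2 + TV/(1+r)^2
    = 2184.54877 + 2327.92845 + 37574.22016 = 42086.69738

42086.70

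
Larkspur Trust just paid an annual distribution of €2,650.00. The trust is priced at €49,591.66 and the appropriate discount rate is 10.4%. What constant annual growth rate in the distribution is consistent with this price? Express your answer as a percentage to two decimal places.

P = D₀(1+g)/(r−g) ⇒ P(r−g) = D₀(1+g) ⇒ g(P+D₀) = P·r − D₀
g = (P·r − D₀)/(P + D₀) = (€49,591.66×0.104 − €2,650.00) / (€49,591.66 + €2,650.00) = 0.047999

4.80%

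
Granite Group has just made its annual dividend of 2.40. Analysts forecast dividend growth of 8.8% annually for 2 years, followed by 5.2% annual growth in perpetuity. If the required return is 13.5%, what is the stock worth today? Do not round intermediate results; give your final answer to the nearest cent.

32.46

D_1 = 2.61120
D_2 = 2.84099
Terminal value at year 2: TV = D_2×(1+g_2)/(r−g_2) = 2.98872/0.083 = 36.00864
P_0 = D_1/(1+r)^1 + D_2/(1+r)^2 + TV/(1+r)^2
    = 2.30062 + 2.20535 + 27.95213 = 32.45810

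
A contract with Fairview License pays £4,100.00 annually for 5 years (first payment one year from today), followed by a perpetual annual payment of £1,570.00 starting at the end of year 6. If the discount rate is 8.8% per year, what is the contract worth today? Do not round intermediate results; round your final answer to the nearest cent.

PV of 5-year annuity: £4,100.00 × [1 − (1+0.088)^−5] / 0.088 = 16030.67281
Perpetuity value at year 5: £1,570.00 / 0.088 = 17840.90909
PV of perpetuity: 17840.90909 / (1+0.088)^5 = 11702.33438
Total PV = 16030.67281 + 11702.33438 = 27733.00719

£27733.01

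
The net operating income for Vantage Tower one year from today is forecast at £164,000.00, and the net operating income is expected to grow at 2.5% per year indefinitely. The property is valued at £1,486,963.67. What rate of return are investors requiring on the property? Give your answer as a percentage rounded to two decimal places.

P = D₁/(r − g) ⇒ r = D₁/P + g = £164,000.0000/£1,486,963.67 + 0.025 = 0.110292 + 0.025 = 0.135292

13.53%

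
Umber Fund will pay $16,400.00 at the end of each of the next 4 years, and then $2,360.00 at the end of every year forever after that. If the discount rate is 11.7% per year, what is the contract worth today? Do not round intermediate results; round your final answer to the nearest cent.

PV of 4-year annuity: $16,400.00 × [1 − (1+0.117)^−4] / 0.117 = 50128.90681
Perpetuity value at year 4: $2,360.00 / 0.117 = 20170.94017
PV of perpetuity: 20170.94017 / (1+0.117)^4 = 12957.26822
Total PV = 50128.90681 + 12957.26822 = 63086.17502

$63086.18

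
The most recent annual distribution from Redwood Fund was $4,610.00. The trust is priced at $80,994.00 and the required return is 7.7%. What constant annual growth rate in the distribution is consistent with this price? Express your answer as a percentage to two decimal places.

P = D₀(1+g)/(r−g) ⇒ P(r−g) = D₀(1+g) ⇒ g(P+D₀) = P·r − D₀
g = (P·r − D₀)/(P + D₀) = ($80,994.00×0.077 − $4,610.00) / ($80,994.00 + $4,610.00) = 0.019001

1.90%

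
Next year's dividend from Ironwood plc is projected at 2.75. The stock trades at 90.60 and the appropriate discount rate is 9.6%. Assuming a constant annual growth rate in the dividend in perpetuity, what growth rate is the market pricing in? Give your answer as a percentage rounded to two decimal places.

P = D₁/(r−g) ⇒ g = r − D₁/P = 0.096 − 2.75/90.60 = 0.065647

6.56%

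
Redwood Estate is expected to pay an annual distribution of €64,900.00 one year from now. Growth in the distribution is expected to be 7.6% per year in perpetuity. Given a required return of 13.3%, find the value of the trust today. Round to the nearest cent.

Growing perpetuity: P = D₁ / (r − g) = €64,900.0000 / (0.133 − 0.076) = €1,138,596.49

€1138596.49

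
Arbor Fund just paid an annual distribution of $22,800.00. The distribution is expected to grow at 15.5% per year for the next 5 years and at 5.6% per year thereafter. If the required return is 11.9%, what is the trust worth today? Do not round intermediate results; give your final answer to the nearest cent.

D_1 = 26334.00000
D_2 = 30415.77000
D_3 = 35130.21435
D_4 = 40575.39757
D_5 = 46864.58420
Terminal value at year 5: TV = D_5×(1+g_2)/(r−g_2) = 49489.00091/0.063 = 785539.69704
P_0 = D_1/(1+r)^1 + D_2/(1+r)^2 + D_3/(1+r)^3 + D_4/(1+r)^4 + D_5/(1+r)^5 + TV/(1+r)^5
    = 23533.51206 + 24290.62237 + 25072.09012 + 25878.69891 + 26711.25759 + 447731.55582 = 573217.73687

$573217.74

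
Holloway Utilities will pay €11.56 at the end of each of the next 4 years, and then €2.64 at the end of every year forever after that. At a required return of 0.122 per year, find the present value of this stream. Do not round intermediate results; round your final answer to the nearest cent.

PV of 4-year annuity: €11.56 × [1 − (1+0.122)^−4] / 0.122 = 34.96437
Perpetuity value at year 4: €2.64 / 0.122 = 21.63934
PV of perpetuity: 21.63934 / (1+0.122)^4 = 13.65440
Total PV = 34.96437 + 13.65440 = 48.61877

€48.62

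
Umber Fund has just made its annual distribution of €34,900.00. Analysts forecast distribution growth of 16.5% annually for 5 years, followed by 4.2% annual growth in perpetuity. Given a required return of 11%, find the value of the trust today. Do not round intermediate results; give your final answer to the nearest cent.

€883299.16

D_1 = 40658.50000
D_2 = 47367.15250
D_3 = 55182.73266
D_4 = 64287.88355
D_5 = 74895.38434
Terminal value at year 5: TV = D_5×(1+g_2)/(r−g_2) = 78040.99048/0.068 = 1147661.62471
P_0 = D_1/(1+r)^1 + D_2/(1+r)^2 + D_3/(1+r)^3 + D_4/(1+r)^4 + D_5/(1+r)^5 + TV/(1+r)^5
    = 36629.27928 + 38444.24357 + 40349.13852 + 42348.42016 + 44446.76530 + 681081.31534 = 883299.16217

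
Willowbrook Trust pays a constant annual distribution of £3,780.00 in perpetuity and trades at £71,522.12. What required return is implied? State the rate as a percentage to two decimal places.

P = C/r ⇒ r = C/P = £3,780.00/£71,522.12 = 0.052851

5.29%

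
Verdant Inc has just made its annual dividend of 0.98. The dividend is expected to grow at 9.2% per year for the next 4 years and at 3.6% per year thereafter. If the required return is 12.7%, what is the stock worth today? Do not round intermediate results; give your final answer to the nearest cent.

D_1 = 1.07016
D_2 = 1.16861
D_3 = 1.27613
D_4 = 1.39353
Terminal value at year 4: TV = D_4×(1+g_2)/(r−g_2) = 1.44370/0.091 = 15.86481
P_0 = D_1/(1+r)^1 + D_2/(1+r)^2 + D_3/(1+r)^3 + D_4/(1+r)^4 + TV/(1+r)^4
    = 0.94957 + 0.92008 + 0.89150 + 0.86382 + 9.83421 = 13.45916

13.46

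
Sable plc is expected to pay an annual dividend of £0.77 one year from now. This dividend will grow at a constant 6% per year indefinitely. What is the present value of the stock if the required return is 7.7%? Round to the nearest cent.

Growing perpetuity: P = D₁ / (r − g) = £0.7700 / (0.077 − 0.06) = £45.29

£45.29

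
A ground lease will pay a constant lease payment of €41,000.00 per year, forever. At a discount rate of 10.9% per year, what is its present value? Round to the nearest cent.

€376146.79

Level perpetuity: PV = C / r = €41,000.00 / 0.109 = €376,146.79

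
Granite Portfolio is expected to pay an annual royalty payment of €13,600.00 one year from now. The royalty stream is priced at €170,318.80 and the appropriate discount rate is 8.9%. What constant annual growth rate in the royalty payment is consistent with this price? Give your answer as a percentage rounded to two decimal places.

0.91%

P = D₁/(r−g) ⇒ g = r − D₁/P = 0.089 − €13,600.00/€170,318.80 = 0.009150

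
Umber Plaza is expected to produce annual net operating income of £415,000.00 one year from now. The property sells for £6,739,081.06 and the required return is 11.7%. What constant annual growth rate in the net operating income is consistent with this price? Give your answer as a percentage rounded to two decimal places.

P = D₁/(r−g) ⇒ g = r − D₁/P = 0.117 − £415,000.00/£6,739,081.06 = 0.055419

5.54%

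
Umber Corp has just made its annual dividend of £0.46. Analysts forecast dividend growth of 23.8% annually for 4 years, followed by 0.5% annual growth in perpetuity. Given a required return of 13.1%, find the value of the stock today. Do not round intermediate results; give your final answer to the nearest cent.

£7.59

D_1 = 0.56948
D_2 = 0.70502
D_3 = 0.87281
D_4 = 1.08054
Terminal value at year 4: TV = D_4×(1+g_2)/(r−g_2) = 1.08594/0.126 = 8.61858
P_0 = D_1/(1+r)^1 + D_2/(1+r)^2 + D_3/(1+r)^3 + D_4/(1+r)^4 + TV/(1+r)^4
    = 0.50352 + 0.55116 + 0.60330 + 0.66037 + 5.26727 = 7.58562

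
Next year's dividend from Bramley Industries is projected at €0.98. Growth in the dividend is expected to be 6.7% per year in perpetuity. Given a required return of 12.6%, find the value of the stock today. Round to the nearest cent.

€16.61

Growing perpetuity: P = D₁ / (r − g) = €0.9800 / (0.126 − 0.067) = €16.61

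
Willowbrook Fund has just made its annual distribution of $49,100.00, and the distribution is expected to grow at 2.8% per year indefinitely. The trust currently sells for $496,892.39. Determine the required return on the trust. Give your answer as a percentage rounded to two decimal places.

D₁ = $49,100.00 × 1.028 = $50,474.8000
P = D₁/(r − g) ⇒ r = D₁/P + g = $50,474.8000/$496,892.39 + 0.028 = 0.101581 + 0.028 = 0.129581

12.96%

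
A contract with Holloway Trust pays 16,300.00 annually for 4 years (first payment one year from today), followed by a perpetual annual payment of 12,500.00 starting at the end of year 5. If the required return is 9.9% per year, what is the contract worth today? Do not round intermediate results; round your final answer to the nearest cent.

138334.24

PV of 4-year annuity: 16,300.00 × [1 − (1+0.099)^−4] / 0.099 = 51780.85283
Perpetuity value at year 4: 12,500.00 / 0.099 = 126262.62626
PV of perpetuity: 126262.62626 / (1+0.099)^4 = 86553.38329
Total PV = 51780.85283 + 86553.38329 = 138334.23613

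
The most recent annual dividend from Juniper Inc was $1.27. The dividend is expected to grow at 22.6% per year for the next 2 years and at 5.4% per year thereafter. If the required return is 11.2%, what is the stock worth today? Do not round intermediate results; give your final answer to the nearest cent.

D_1 = 1.55702
D_2 = 1.90891
Terminal value at year 2: TV = D_2×(1+g_2)/(r−g_2) = 2.01199/0.058 = 34.68944
P_0 = D_1/(1+r)^1 + D_2/(1+r)^2 + TV/(1+r)^2
    = 1.40020 + 1.54374 + 28.05354 = 30.99748

$31.00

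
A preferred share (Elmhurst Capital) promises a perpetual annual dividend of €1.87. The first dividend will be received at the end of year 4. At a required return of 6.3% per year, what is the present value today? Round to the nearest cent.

Value at end of year 3: C / r = €1.87 / 0.063 = €29.6825
Discount to today: PV = €29.6825 / (1 + 0.063)^3 = €29.6825 / 1.201157 = €24.71

€24.71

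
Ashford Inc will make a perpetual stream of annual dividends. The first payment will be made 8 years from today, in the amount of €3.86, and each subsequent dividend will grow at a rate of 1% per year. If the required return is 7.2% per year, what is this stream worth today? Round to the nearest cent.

€38.27

Value at end of year 7: C₁ / (r − g) = €3.86 / (0.072 − 0.01) = €62.2581
Discount to today: PV = €62.2581 / (1 + 0.072)^7 = €62.2581 / 1.626910 = €38.27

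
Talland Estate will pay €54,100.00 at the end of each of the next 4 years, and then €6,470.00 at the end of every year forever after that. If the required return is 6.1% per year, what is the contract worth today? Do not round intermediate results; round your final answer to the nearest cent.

PV of 4-year annuity: €54,100.00 × [1 − (1+0.061)^−4] / 0.061 = 187033.75118
Perpetuity value at year 4: €6,470.00 / 0.061 = 106065.57377
PV of perpetuity: 106065.57377 / (1+0.061)^4 = 83697.58172
Total PV = 187033.75118 + 83697.58172 = 270731.33290

€270731.33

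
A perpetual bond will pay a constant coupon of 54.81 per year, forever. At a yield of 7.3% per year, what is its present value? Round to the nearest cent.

Level perpetuity: PV = C / r = 54.81 / 0.073 = 750.82

750.82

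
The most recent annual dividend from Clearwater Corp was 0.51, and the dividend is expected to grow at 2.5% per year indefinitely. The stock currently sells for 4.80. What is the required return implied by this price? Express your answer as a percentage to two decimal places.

13.39%

D₁ = 0.51 × 1.025 = 0.5228
P = D₁/(r − g) ⇒ r = D₁/P + g = 0.5228/4.80 + 0.025 = 0.108906 + 0.025 = 0.133906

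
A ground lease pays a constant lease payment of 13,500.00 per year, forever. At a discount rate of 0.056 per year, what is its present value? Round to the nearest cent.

241071.43

Level perpetuity: PV = C / r = 13,500.00 / 0.056 = 241,071.43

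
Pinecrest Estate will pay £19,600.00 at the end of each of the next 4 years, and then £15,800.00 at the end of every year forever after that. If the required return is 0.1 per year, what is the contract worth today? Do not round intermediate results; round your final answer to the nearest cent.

£170045.49

PV of 4-year annuity: £19,600.00 × [1 − (1+0.1)^−4] / 0.1 = 62129.36275
Perpetuity value at year 4: £15,800.00 / 0.1 = 158000.00000
PV of perpetuity: 158000.00000 / (1+0.1)^4 = 107916.12595
Total PV = 62129.36275 + 107916.12595 = 170045.48870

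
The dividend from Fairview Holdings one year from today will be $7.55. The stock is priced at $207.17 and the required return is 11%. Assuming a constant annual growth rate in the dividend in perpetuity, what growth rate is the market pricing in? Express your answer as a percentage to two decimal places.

7.36%

P = D₁/(r−g) ⇒ g = r − D₁/P = 0.11 − $7.55/$207.17 = 0.073556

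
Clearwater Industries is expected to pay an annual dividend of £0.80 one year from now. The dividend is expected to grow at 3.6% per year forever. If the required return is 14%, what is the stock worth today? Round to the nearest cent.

£7.69

Growing perpetuity: P = D₁ / (r − g) = £0.8000 / (0.14 − 0.036) = £7.69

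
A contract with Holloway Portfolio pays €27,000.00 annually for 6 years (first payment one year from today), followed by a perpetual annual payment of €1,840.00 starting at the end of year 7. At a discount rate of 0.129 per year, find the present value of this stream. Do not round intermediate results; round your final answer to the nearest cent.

PV of 6-year annuity: €27,000.00 × [1 − (1+0.129)^−6] / 0.129 = 108235.08642
Perpetuity value at year 6: €1,840.00 / 0.129 = 14263.56589
PV of perpetuity: 14263.56589 / (1+0.129)^6 = 6887.54519
Total PV = 108235.08642 + 6887.54519 = 115122.63161

€115122.63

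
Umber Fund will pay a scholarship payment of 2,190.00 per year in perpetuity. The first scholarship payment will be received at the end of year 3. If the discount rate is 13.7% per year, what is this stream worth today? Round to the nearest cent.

12365.24

Value at end of year 2: C / r = 2,190.00 / 0.137 = 15,985.4015
Discount to today: PV = 15,985.4015 / (1 + 0.137)^2 = 15,985.4015 / 1.292769 = 12,365.24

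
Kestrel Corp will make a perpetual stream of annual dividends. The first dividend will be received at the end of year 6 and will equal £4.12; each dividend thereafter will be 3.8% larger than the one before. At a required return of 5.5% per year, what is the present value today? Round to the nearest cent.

£185.43

Value at end of year 5: C₁ / (r − g) = £4.12 / (0.055 − 0.038) = £242.3529
Discount to today: PV = £242.3529 / (1 + 0.055)^5 = £242.3529 / 1.306960 = £185.43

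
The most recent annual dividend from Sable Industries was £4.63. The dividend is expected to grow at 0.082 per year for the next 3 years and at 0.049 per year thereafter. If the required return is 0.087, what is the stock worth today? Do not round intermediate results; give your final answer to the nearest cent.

£139.82

D_1 = 5.00966
D_2 = 5.42045
D_3 = 5.86493
Terminal value at year 3: TV = D_3×(1+g_2)/(r−g_2) = 6.15231/0.038 = 161.90291
P_0 = D_1/(1+r)^1 + D_2/(1+r)^2 + D_3/(1+r)^3 + TV/(1+r)^3
    = 4.60870 + 4.58750 + 4.56640 + 126.05673 = 139.81934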